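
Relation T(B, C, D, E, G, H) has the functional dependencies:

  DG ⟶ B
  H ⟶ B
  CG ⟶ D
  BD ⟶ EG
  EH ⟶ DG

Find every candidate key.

Attributes C, H never appear on any right-hand side, so every candidate key must contain {C, H}.
{C, H}⁺ = {B, C, H}, which is not all of the schema, so we must add further attributes.
{C, D, H}⁺: H→B adds B; BD→EG adds E, G → {B, C, D, E, G, H}. Minimal: {D, H}⁺ = {B, D, E, G, H}; {C, H}⁺ = {B, C, H}; {C, D}⁺ = {C, D} — none reach the full schema.
{C, E, H}⁺: H→B adds B; EH→DG adds D, G → {B, C, D, E, G, H}. Minimal: {E, H}⁺ = {B, D, E, G, H}; {C, H}⁺ = {B, C, H}; {C, E}⁺ = {C, E} — none reach the full schema.
{C, G, H}⁺: H→B adds B; CG→D adds D; BD→EG adds E → {B, C, D, E, G, H}. Minimal: {G, H}⁺ = {B, G, H}; {C, H}⁺ = {B, C, H}; {C, G}⁺ = {B, C, D, E, G} — none reach the full schema.
Any other superkey contains one of these as a subset, so there are no further candidate keys.

{C, D, H}, {C, E, H}, {C, G, H}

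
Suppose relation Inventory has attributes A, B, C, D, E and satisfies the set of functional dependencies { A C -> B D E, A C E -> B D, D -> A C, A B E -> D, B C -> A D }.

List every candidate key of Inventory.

(D), (A, C), (B, C), (A, B, E)

{D}⁺: D→AC adds A, C; AC→BDE adds B, E → {A, B, C, D, E}.
{A, C}⁺: AC→BDE adds B, D, E → {A, B, C, D, E}. Minimal: {C}⁺ = {C}; {A}⁺ = {A} — none reach the full schema.
{B, C}⁺: BC→AD adds A, D; AC→BDE adds E → {A, B, C, D, E}. Minimal: {C}⁺ = {C}; {B}⁺ = {B} — none reach the full schema.
{A, B, E}⁺: ABE→D adds D; D→AC adds C → {A, B, C, D, E}. Minimal: {B, E}⁺ = {B, E}; {A, E}⁺ = {A, E}; {A, B}⁺ = {A, B} — none reach the full schema.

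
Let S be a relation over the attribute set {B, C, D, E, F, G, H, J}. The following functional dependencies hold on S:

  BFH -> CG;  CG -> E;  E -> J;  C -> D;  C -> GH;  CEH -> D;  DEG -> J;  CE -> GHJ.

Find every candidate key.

{B, C, F}, {B, F, H}

Attributes B, F never appear on any right-hand side, so every candidate key must contain {B, F}.
{B, F}⁺ = {B, F}, which is not all of the schema, so we must add further attributes.
{B, C, F}⁺: C→D adds D; C→GH adds G, H; CG→E adds E; E→J adds J → {B, C, D, E, F, G, H, J}. Minimal: {C, F}⁺ = {C, D, E, F, G, H, J}; {B, F}⁺ = {B, F}; {B, C}⁺ = {B, C, D, E, G, H, J} — none reach the full schema.
{B, F, H}⁺: BFH→CG adds C, G; CG→E adds E; E→J adds J; C→D adds D → {B, C, D, E, F, G, H, J}. Minimal: {F, H}⁺ = {F, H}; {B, H}⁺ = {B, H}; {B, F}⁺ = {B, F} — none reach the full schema.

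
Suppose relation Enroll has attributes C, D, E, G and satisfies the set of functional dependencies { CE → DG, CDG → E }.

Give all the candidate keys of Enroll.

CE, CDG

Attribute C never appears on the right-hand side of any dependency, so C must belong to every candidate key.
{C}⁺ = {C}, which is not all of the schema, so we must add further attributes.
{C, E}⁺: CE→DG adds D, G → {C, D, E, G}.
{C, D, G}⁺: CDG→E adds E → {C, D, E, G}.
Any other superkey contains one of these as a subset, so there are no further candidate keys.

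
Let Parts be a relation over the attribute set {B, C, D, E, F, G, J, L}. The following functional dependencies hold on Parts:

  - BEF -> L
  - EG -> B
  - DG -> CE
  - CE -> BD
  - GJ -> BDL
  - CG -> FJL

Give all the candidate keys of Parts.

CG; DG; GJ

Attribute G never appears on the right-hand side of any dependency, so G must belong to every candidate key.
{G}⁺ = {G}, which is not all of the schema, so we must add further attributes.
{C, G}⁺: CG→FJL adds F, J, L; GJ→BDL adds B, D; DG→CE adds E → {B, C, D, E, F, G, J, L}.
{D, G}⁺: DG→CE adds C, E; CE→BD adds B; CG→FJL adds F, J, L → {B, C, D, E, F, G, J, L}.
{G, J}⁺: GJ→BDL adds B, D, L; DG→CE adds C, E; CG→FJL adds F → {B, C, D, E, F, G, J, L}.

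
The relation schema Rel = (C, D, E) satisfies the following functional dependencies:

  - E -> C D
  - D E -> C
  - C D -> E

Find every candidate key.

{E}, {C, D}

{E}⁺: E→CD adds C, D → {C, D, E}.
{C, D}⁺: CD→E adds E → {C, D, E}. Minimal: {D}⁺ = {D}; {C}⁺ = {C} — none reach the full schema.
Any other superkey contains one of these as a subset, so there are no further candidate keys.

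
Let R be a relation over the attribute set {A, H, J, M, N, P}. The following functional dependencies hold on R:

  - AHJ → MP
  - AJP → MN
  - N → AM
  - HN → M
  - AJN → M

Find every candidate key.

Attributes H, J never appear on any right-hand side, so every candidate key must contain {H, J}.
{H, J}⁺ = {H, J}, which is not all of the schema, so we must add further attributes.
{A, H, J}⁺: AHJ→MP adds M, P; AJP→MN adds N → {A, H, J, M, N, P}. Minimal: {H, J}⁺ = {H, J}; {A, J}⁺ = {A, J}; {A, H}⁺ = {A, H} — none reach the full schema.
{H, J, N}⁺: N→AM adds A, M; AHJ→MP adds P → {A, H, J, M, N, P}. Minimal: {J, N}⁺ = {A, J, M, N}; {H, N}⁺ = {A, H, M, N}; {H, J}⁺ = {H, J} — none reach the full schema.

{A, H, J}, {H, J, N}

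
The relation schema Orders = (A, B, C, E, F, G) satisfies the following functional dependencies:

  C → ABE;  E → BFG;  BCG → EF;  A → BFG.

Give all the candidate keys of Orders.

{C}⁺: C→ABE adds A, B, E; E→BFG adds F, G → {A, B, C, E, F, G}.

{C}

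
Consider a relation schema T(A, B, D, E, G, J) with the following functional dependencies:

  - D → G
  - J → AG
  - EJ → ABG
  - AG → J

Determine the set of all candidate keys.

ADE, DEJ

Attributes D, E never appear on any right-hand side, so every candidate key must contain {D, E}.
{D, E}⁺ = {D, E, G}, which is not all of the schema, so we must add further attributes.
{A, D, E}⁺: D→G adds G; AG→J adds J; EJ→ABG adds B → {A, B, D, E, G, J}. Minimal: {D, E}⁺ = {D, E, G}; {A, E}⁺ = {A, E}; {A, D}⁺ = {A, D, G, J} — none reach the full schema.
{D, E, J}⁺: D→G adds G; J→AG adds A; EJ→ABG adds B → {A, B, D, E, G, J}. Minimal: {E, J}⁺ = {A, B, E, G, J}; {D, J}⁺ = {A, D, G, J}; {D, E}⁺ = {D, E, G} — none reach the full schema.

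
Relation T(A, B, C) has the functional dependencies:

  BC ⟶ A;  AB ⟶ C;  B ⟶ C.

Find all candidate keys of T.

{B}⁺: B→C adds C; BC→A adds A → {A, B, C}.

{B}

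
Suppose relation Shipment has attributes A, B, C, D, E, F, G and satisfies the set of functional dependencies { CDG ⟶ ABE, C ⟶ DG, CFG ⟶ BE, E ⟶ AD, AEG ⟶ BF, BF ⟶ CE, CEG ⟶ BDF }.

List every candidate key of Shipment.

{C}; {B, F}; {E, G}

{C}⁺: C→DG adds D, G; CDG→ABE adds A, B, E; AEG→BF adds F → {A, B, C, D, E, F, G}.
{B, F}⁺: BF→CE adds C, E; C→DG adds D, G; E→AD adds A → {A, B, C, D, E, F, G}. Minimal: {F}⁺ = {F}; {B}⁺ = {B} — none reach the full schema.
{E, G}⁺: E→AD adds A, D; AEG→BF adds B, F; BF→CE adds C → {A, B, C, D, E, F, G}. Minimal: {G}⁺ = {G}; {E}⁺ = {A, D, E} — none reach the full schema.
Any other superkey contains one of these as a subset, so there are no further candidate keys.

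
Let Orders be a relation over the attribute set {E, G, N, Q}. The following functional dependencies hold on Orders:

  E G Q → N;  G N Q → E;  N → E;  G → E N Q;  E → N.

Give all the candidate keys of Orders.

(G)

{G}⁺: G→ENQ adds E, N, Q → {E, G, N, Q}.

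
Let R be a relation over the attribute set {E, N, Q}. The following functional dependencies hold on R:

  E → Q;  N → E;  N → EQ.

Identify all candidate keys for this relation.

{N}

Attribute N never appears on the right-hand side of any dependency, so N must belong to every candidate key.
{N}⁺ = {E, N, Q}, which is all of the schema, so {N} is the only candidate key.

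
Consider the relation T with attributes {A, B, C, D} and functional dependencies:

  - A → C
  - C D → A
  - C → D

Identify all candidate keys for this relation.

{A, B}; {B, C}

Attribute B never appears on the right-hand side of any dependency, so B must belong to every candidate key.
{B}⁺ = {B}, which is not all of the schema, so we must add further attributes.
{A, B}⁺: A→C adds C; C→D adds D → {A, B, C, D}. Minimal: {B}⁺ = {B}; {A}⁺ = {A, C, D} — none reach the full schema.
{B, C}⁺: C→D adds D; CD→A adds A → {A, B, C, D}. Minimal: {C}⁺ = {A, C, D}; {B}⁺ = {B} — none reach the full schema.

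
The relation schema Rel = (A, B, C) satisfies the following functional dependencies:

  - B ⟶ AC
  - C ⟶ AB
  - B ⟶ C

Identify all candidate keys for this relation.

(B); (C)

{B}⁺: B→AC adds A, C → {A, B, C}.
{C}⁺: C→AB adds A, B → {A, B, C}.
Any other superkey contains one of these as a subset, so there are no further candidate keys.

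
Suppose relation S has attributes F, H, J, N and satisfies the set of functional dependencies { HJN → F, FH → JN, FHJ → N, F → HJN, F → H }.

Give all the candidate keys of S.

{F}⁺: F→HJN adds H, J, N → {F, H, J, N}.
{H, J, N}⁺: HJN→F adds F → {F, H, J, N}. Minimal: {J, N}⁺ = {J, N}; {H, N}⁺ = {H, N}; {H, J}⁺ = {H, J} — none reach the full schema.

F; HJN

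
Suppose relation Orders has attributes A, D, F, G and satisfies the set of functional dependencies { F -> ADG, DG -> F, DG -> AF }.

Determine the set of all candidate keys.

{F}⁺: F→ADG adds A, D, G → {A, D, F, G}.
{D, G}⁺: DG→F adds F; DG→AF adds A → {A, D, F, G}.

{F}, {D, G}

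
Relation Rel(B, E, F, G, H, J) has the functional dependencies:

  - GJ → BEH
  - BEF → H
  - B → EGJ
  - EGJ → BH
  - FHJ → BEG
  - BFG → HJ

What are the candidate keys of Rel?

Attribute F never appears on the right-hand side of any dependency, so F must belong to every candidate key.
{F}⁺ = {F}, which is not all of the schema, so we must add further attributes.
{B, F}⁺: B→EGJ adds E, G, J; EGJ→BH adds H → {B, E, F, G, H, J}.
{F, G, J}⁺: GJ→BEH adds B, E, H → {B, E, F, G, H, J}.
{F, H, J}⁺: FHJ→BEG adds B, E, G → {B, E, F, G, H, J}.
Any other superkey contains one of these as a subset, so there are no further candidate keys.

(B, F), (F, G, J), (F, H, J)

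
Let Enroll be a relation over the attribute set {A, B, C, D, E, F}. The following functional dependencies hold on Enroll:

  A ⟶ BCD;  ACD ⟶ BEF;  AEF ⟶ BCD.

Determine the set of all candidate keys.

Attribute A never appears on the right-hand side of any dependency, so A must belong to every candidate key.
{A}⁺ = {A, B, C, D, E, F}, which is all of the schema, so {A} is the only candidate key.

(A)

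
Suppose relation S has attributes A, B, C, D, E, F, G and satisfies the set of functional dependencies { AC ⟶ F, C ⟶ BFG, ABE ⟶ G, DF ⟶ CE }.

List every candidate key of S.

(A, C, D), (A, D, F)

Attributes A, D never appear on any right-hand side, so every candidate key must contain {A, D}.
{A, D}⁺ = {A, D}, which is not all of the schema, so we must add further attributes.
{A, C, D}⁺: AC→F adds F; C→BFG adds B, G; DF→CE adds E → {A, B, C, D, E, F, G}. Minimal: {C, D}⁺ = {B, C, D, E, F, G}; {A, D}⁺ = {A, D}; {A, C}⁺ = {A, B, C, F, G} — none reach the full schema.
{A, D, F}⁺: DF→CE adds C, E; C→BFG adds B, G → {A, B, C, D, E, F, G}. Minimal: {D, F}⁺ = {B, C, D, E, F, G}; {A, F}⁺ = {A, F}; {A, D}⁺ = {A, D} — none reach the full schema.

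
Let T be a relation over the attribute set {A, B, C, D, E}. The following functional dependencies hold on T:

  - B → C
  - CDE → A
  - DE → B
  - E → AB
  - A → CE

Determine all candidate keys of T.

AD; DE

Attribute D never appears on the right-hand side of any dependency, so D must belong to every candidate key.
{D}⁺ = {D}, which is not all of the schema, so we must add further attributes.
{A, D}⁺: A→CE adds C, E; DE→B adds B → {A, B, C, D, E}. Minimal: {D}⁺ = {D}; {A}⁺ = {A, B, C, E} — none reach the full schema.
{D, E}⁺: DE→B adds B; E→AB adds A; A→CE adds C → {A, B, C, D, E}. Minimal: {E}⁺ = {A, B, C, E}; {D}⁺ = {D} — none reach the full schema.
Any other superkey contains one of these as a subset, so there are no further candidate keys.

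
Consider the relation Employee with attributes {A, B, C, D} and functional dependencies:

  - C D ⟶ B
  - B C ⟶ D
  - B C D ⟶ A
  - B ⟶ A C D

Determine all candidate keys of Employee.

{B}⁺: B→ACD adds A, C, D → {A, B, C, D}.
{C, D}⁺: CD→B adds B; BCD→A adds A → {A, B, C, D}. Minimal: {D}⁺ = {D}; {C}⁺ = {C} — none reach the full schema.
Any other superkey contains one of these as a subset, so there are no further candidate keys.

{B}, {C, D}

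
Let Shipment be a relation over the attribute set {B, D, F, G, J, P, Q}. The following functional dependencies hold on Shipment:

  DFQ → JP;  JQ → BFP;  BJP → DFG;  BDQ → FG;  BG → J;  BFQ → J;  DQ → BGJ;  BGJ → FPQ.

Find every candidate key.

{B, G}⁺: BG→J adds J; BGJ→FPQ adds F, P, Q; BJP→DFG adds D → {B, D, F, G, J, P, Q}.
{D, Q}⁺: DQ→BGJ adds B, G, J; BGJ→FPQ adds F, P → {B, D, F, G, J, P, Q}.
{J, Q}⁺: JQ→BFP adds B, F, P; BJP→DFG adds D, G → {B, D, F, G, J, P, Q}.
{B, F, Q}⁺: BFQ→J adds J; JQ→BFP adds P; BJP→DFG adds D, G → {B, D, F, G, J, P, Q}.
{B, J, P}⁺: BJP→DFG adds D, F, G; BGJ→FPQ adds Q → {B, D, F, G, J, P, Q}.

{B, G}; {D, Q}; {J, Q}; {B, F, Q}; {B, J, P}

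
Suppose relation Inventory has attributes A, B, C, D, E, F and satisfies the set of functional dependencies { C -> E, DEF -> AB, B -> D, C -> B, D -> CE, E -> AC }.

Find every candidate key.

BF, CF, DF, EF

Attribute F never appears on the right-hand side of any dependency, so F must belong to every candidate key.
{F}⁺ = {F}, which is not all of the schema, so we must add further attributes.
{B, F}⁺: B→D adds D; D→CE adds C, E; E→AC adds A → {A, B, C, D, E, F}.
{C, F}⁺: C→E adds E; C→B adds B; E→AC adds A; B→D adds D → {A, B, C, D, E, F}.
{D, F}⁺: D→CE adds C, E; E→AC adds A; DEF→AB adds B → {A, B, C, D, E, F}.
{E, F}⁺: E→AC adds A, C; C→B adds B; B→D adds D → {A, B, C, D, E, F}.
Any other superkey contains one of these as a subset, so there are no further candidate keys.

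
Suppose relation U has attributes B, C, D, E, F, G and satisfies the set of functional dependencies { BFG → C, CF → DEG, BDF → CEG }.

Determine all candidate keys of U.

{B, C, F}, {B, D, F}, {B, F, G}

Attributes B, F never appear on any right-hand side, so every candidate key must contain {B, F}.
{B, F}⁺ = {B, F}, which is not all of the schema, so we must add further attributes.
{B, C, F}⁺: CF→DEG adds D, E, G → {B, C, D, E, F, G}. Minimal: {C, F}⁺ = {C, D, E, F, G}; {B, F}⁺ = {B, F}; {B, C}⁺ = {B, C} — none reach the full schema.
{B, D, F}⁺: BDF→CEG adds C, E, G → {B, C, D, E, F, G}. Minimal: {D, F}⁺ = {D, F}; {B, F}⁺ = {B, F}; {B, D}⁺ = {B, D} — none reach the full schema.
{B, F, G}⁺: BFG→C adds C; CF→DEG adds D, E → {B, C, D, E, F, G}. Minimal: {F, G}⁺ = {F, G}; {B, G}⁺ = {B, G}; {B, F}⁺ = {B, F} — none reach the full schema.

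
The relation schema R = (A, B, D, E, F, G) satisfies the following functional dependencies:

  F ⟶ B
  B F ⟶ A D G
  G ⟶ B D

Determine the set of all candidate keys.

{E, F}

Attributes E, F never appear on any right-hand side, so every candidate key must contain {E, F}.
{E, F}⁺ = {A, B, D, E, F, G}, which is all of the schema, so {E, F} is the only candidate key.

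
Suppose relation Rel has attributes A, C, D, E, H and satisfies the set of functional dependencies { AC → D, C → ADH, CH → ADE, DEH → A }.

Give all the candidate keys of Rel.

{C}

Attribute C never appears on the right-hand side of any dependency, so C must belong to every candidate key.
{C}⁺ = {A, C, D, E, H}, which is all of the schema, so {C} is the only candidate key.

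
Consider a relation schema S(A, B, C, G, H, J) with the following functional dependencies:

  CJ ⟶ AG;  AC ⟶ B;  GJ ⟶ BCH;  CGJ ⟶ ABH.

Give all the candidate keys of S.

{C, J}; {G, J}

Attribute J never appears on the right-hand side of any dependency, so J must belong to every candidate key.
{J}⁺ = {J}, which is not all of the schema, so we must add further attributes.
{C, J}⁺: CJ→AG adds A, G; AC→B adds B; GJ→BCH adds H → {A, B, C, G, H, J}.
{G, J}⁺: GJ→BCH adds B, C, H; CGJ→ABH adds A → {A, B, C, G, H, J}.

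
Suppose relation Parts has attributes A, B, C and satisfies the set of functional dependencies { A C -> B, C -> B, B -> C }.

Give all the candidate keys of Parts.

(A, B), (A, C)

Attribute A never appears on the right-hand side of any dependency, so A must belong to every candidate key.
{A}⁺ = {A}, which is not all of the schema, so we must add further attributes.
{A, B}⁺: B→C adds C → {A, B, C}.
{A, C}⁺: AC→B adds B → {A, B, C}.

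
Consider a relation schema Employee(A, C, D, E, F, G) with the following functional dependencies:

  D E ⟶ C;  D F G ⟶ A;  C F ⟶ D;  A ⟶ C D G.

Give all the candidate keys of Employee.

{A, E, F}⁺: A→CDG adds C, D, G → {A, C, D, E, F, G}. Minimal: {E, F}⁺ = {E, F}; {A, F}⁺ = {A, C, D, F, G}; {A, E}⁺ = {A, C, D, E, G} — none reach the full schema.
{C, E, F, G}⁺: CF→D adds D; DFG→A adds A → {A, C, D, E, F, G}. Minimal: {E, F, G}⁺ = {E, F, G}; {C, F, G}⁺ = {A, C, D, F, G}; {C, E, G}⁺ = {C, E, G}; … — none reach the full schema.
{D, E, F, G}⁺: DE→C adds C; DFG→A adds A → {A, C, D, E, F, G}. Minimal: {E, F, G}⁺ = {E, F, G}; {D, F, G}⁺ = {A, C, D, F, G}; {D, E, G}⁺ = {C, D, E, G}; … — none reach the full schema.

{A, E, F}, {C, E, F, G}, {D, E, F, G}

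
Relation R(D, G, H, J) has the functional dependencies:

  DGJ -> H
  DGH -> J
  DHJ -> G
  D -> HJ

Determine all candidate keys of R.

{D}

Attribute D never appears on the right-hand side of any dependency, so D must belong to every candidate key.
{D}⁺ = {D, G, H, J}, which is all of the schema, so {D} is the only candidate key.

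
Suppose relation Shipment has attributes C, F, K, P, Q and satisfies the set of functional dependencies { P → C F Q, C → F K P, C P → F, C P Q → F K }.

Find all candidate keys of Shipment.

{C}, {P}

{C}⁺: C→FKP adds F, K, P; P→CFQ adds Q → {C, F, K, P, Q}.
{P}⁺: P→CFQ adds C, F, Q; C→FKP adds K → {C, F, K, P, Q}.
Any other superkey contains one of these as a subset, so there are no further candidate keys.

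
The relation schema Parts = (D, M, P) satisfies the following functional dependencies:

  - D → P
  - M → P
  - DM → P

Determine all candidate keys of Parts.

{D, M}⁺: D→P adds P → {D, M, P}. Minimal: {M}⁺ = {M, P}; {D}⁺ = {D, P} — none reach the full schema.
No other minimal superkey exists.

{D, M}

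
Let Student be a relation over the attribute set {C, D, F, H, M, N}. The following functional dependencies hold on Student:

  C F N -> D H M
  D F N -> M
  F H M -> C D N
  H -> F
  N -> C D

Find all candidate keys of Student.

FN, HM, HN

{F, N}⁺: N→CD adds C, D; CFN→DHM adds H, M → {C, D, F, H, M, N}. Minimal: {N}⁺ = {C, D, N}; {F}⁺ = {F} — none reach the full schema.
{H, M}⁺: H→F adds F; FHM→CDN adds C, D, N → {C, D, F, H, M, N}. Minimal: {M}⁺ = {M}; {H}⁺ = {F, H} — none reach the full schema.
{H, N}⁺: H→F adds F; N→CD adds C, D; CFN→DHM adds M → {C, D, F, H, M, N}. Minimal: {N}⁺ = {C, D, N}; {H}⁺ = {F, H} — none reach the full schema.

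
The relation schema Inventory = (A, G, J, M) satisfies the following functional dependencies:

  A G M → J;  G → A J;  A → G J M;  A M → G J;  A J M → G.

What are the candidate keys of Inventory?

{A}⁺: A→GJM adds G, J, M → {A, G, J, M}.
{G}⁺: G→AJ adds A, J; A→GJM adds M → {A, G, J, M}.

{A}, {G}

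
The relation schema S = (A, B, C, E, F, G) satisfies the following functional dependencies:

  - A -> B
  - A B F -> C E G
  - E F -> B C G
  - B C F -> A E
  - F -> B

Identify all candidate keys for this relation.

Attribute F never appears on the right-hand side of any dependency, so F must belong to every candidate key.
{F}⁺ = {B, F}, which is not all of the schema, so we must add further attributes.
{A, F}⁺: A→B adds B; ABF→CEG adds C, E, G → {A, B, C, E, F, G}. Minimal: {F}⁺ = {B, F}; {A}⁺ = {A, B} — none reach the full schema.
{C, F}⁺: F→B adds B; BCF→AE adds A, E; ABF→CEG adds G → {A, B, C, E, F, G}. Minimal: {F}⁺ = {B, F}; {C}⁺ = {C} — none reach the full schema.
{E, F}⁺: EF→BCG adds B, C, G; BCF→AE adds A → {A, B, C, E, F, G}. Minimal: {F}⁺ = {B, F}; {E}⁺ = {E} — none reach the full schema.
Any other superkey contains one of these as a subset, so there are no further candidate keys.

{A, F}; {C, F}; {E, F}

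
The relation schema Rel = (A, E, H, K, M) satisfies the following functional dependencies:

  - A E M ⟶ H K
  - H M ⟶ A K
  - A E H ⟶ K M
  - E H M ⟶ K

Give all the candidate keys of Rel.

{A, E, H}; {A, E, M}; {E, H, M}

Attribute E never appears on the right-hand side of any dependency, so E must belong to every candidate key.
{E}⁺ = {E}, which is not all of the schema, so we must add further attributes.
{A, E, H}⁺: AEH→KM adds K, M → {A, E, H, K, M}. Minimal: {E, H}⁺ = {E, H}; {A, H}⁺ = {A, H}; {A, E}⁺ = {A, E} — none reach the full schema.
{A, E, M}⁺: AEM→HK adds H, K → {A, E, H, K, M}. Minimal: {E, M}⁺ = {E, M}; {A, M}⁺ = {A, M}; {A, E}⁺ = {A, E} — none reach the full schema.
{E, H, M}⁺: HM→AK adds A, K → {A, E, H, K, M}. Minimal: {H, M}⁺ = {A, H, K, M}; {E, M}⁺ = {E, M}; {E, H}⁺ = {E, H} — none reach the full schema.
Any other superkey contains one of these as a subset, so there are no further candidate keys.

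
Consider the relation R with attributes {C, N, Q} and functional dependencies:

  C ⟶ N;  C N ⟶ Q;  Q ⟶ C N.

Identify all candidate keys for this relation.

(C), (Q)

{C}⁺: C→N adds N; CN→Q adds Q → {C, N, Q}.
{Q}⁺: Q→CN adds C, N → {C, N, Q}.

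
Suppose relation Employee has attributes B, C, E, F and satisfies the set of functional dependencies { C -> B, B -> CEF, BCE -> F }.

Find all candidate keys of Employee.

{B}⁺: B→CEF adds C, E, F → {B, C, E, F}.
{C}⁺: C→B adds B; B→CEF adds E, F → {B, C, E, F}.
Any other superkey contains one of these as a subset, so there are no further candidate keys.

{B}, {C}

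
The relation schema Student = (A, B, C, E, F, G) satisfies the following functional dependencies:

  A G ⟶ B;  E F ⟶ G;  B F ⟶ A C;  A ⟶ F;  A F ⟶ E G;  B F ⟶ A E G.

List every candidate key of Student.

(A), (B, F)

{A}⁺: A→F adds F; AF→EG adds E, G; AG→B adds B; BF→AC adds C → {A, B, C, E, F, G}.
{B, F}⁺: BF→AC adds A, C; AF→EG adds E, G → {A, B, C, E, F, G}. Minimal: {F}⁺ = {F}; {B}⁺ = {B} — none reach the full schema.
Any other superkey contains one of these as a subset, so there are no further candidate keys.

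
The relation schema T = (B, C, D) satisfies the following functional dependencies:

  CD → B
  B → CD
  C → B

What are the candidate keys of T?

{B}; {C}

{B}⁺: B→CD adds C, D → {B, C, D}.
{C}⁺: C→B adds B; B→CD adds D → {B, C, D}.
Any other superkey contains one of these as a subset, so there are no further candidate keys.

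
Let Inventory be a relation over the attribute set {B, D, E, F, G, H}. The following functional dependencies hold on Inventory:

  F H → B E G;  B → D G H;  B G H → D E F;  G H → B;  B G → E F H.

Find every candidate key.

{B}⁺: B→DGH adds D, G, H; BGH→DEF adds E, F → {B, D, E, F, G, H}.
{F, H}⁺: FH→BEG adds B, E, G; B→DGH adds D → {B, D, E, F, G, H}.
{G, H}⁺: GH→B adds B; BG→EFH adds E, F; B→DGH adds D → {B, D, E, F, G, H}.

{B}; {F, H}; {G, H}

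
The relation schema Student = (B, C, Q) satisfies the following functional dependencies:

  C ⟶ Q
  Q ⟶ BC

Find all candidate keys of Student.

{C}⁺: C→Q adds Q; Q→BC adds B → {B, C, Q}.
{Q}⁺: Q→BC adds B, C → {B, C, Q}.

{C}, {Q}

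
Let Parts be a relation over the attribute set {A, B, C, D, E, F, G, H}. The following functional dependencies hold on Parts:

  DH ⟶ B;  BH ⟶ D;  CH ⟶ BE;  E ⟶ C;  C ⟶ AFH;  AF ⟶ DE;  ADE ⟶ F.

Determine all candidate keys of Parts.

Attribute G never appears on the right-hand side of any dependency, so G must belong to every candidate key.
{G}⁺ = {G}, which is not all of the schema, so we must add further attributes.
{C, G}⁺: C→AFH adds A, F, H; AF→DE adds D, E; DH→B adds B → {A, B, C, D, E, F, G, H}.
{E, G}⁺: E→C adds C; C→AFH adds A, F, H; AF→DE adds D; DH→B adds B → {A, B, C, D, E, F, G, H}.
{A, F, G}⁺: AF→DE adds D, E; E→C adds C; C→AFH adds H; DH→B adds B → {A, B, C, D, E, F, G, H}.

{C, G}, {E, G}, {A, F, G}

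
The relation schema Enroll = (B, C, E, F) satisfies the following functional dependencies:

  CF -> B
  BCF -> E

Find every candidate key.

(C, F)

Attributes C, F never appear on any right-hand side, so every candidate key must contain {C, F}.
{C, F}⁺ = {B, C, E, F}, which is all of the schema, so {C, F} is the only candidate key.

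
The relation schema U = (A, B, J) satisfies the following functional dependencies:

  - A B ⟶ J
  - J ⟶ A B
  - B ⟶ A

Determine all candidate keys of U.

{B}; {J}

{B}⁺: B→A adds A; AB→J adds J → {A, B, J}.
{J}⁺: J→AB adds A, B → {A, B, J}.
Any other superkey contains one of these as a subset, so there are no further candidate keys.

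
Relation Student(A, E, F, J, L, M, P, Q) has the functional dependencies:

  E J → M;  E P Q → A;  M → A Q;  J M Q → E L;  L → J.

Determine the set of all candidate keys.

Attributes F, P never appear on any right-hand side, so every candidate key must contain {F, P}.
{F, P}⁺ = {F, P}, which is not all of the schema, so we must add further attributes.
{E, F, J, P}⁺: EJ→M adds M; M→AQ adds A, Q; JMQ→EL adds L → {A, E, F, J, L, M, P, Q}. Minimal: {F, J, P}⁺ = {F, J, P}; {E, J, P}⁺ = {A, E, J, L, M, P, Q}; {E, F, P}⁺ = {E, F, P}; … — none reach the full schema.
{E, F, L, P}⁺: L→J adds J; EJ→M adds M; M→AQ adds A, Q → {A, E, F, J, L, M, P, Q}. Minimal: {F, L, P}⁺ = {F, J, L, P}; {E, L, P}⁺ = {A, E, J, L, M, P, Q}; {E, F, P}⁺ = {E, F, P}; … — none reach the full schema.
{F, J, M, P}⁺: M→AQ adds A, Q; JMQ→EL adds E, L → {A, E, F, J, L, M, P, Q}. Minimal: {J, M, P}⁺ = {A, E, J, L, M, P, Q}; {F, M, P}⁺ = {A, F, M, P, Q}; {F, J, P}⁺ = {F, J, P}; … — none reach the full schema.
{F, L, M, P}⁺: M→AQ adds A, Q; L→J adds J; JMQ→EL adds E → {A, E, F, J, L, M, P, Q}. Minimal: {L, M, P}⁺ = {A, E, J, L, M, P, Q}; {F, M, P}⁺ = {A, F, M, P, Q}; {F, L, P}⁺ = {F, J, L, P}; … — none reach the full schema.
Any other superkey contains one of these as a subset, so there are no further candidate keys.

{E, F, J, P}; {E, F, L, P}; {F, J, M, P}; {F, L, M, P}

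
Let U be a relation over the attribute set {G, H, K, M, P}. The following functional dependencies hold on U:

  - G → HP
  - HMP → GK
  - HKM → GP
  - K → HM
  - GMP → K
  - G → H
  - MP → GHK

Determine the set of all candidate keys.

{K}⁺: K→HM adds H, M; HKM→GP adds G, P → {G, H, K, M, P}.
{G, M}⁺: G→HP adds H, P; HMP→GK adds K → {G, H, K, M, P}. Minimal: {M}⁺ = {M}; {G}⁺ = {G, H, P} — none reach the full schema.
{M, P}⁺: MP→GHK adds G, H, K → {G, H, K, M, P}. Minimal: {P}⁺ = {P}; {M}⁺ = {M} — none reach the full schema.

K, GM, MP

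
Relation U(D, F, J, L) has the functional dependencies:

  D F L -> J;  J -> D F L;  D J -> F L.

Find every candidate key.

(J), (D, F, L)

{J}⁺: J→DFL adds D, F, L → {D, F, J, L}.
{D, F, L}⁺: DFL→J adds J → {D, F, J, L}. Minimal: {F, L}⁺ = {F, L}; {D, L}⁺ = {D, L}; {D, F}⁺ = {D, F} — none reach the full schema.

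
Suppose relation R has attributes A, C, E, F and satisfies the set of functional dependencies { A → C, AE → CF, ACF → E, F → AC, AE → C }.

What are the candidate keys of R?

{F}⁺: F→AC adds A, C; ACF→E adds E → {A, C, E, F}.
{A, E}⁺: A→C adds C; AE→CF adds F → {A, C, E, F}. Minimal: {E}⁺ = {E}; {A}⁺ = {A, C} — none reach the full schema.
Any other superkey contains one of these as a subset, so there are no further candidate keys.

F; AE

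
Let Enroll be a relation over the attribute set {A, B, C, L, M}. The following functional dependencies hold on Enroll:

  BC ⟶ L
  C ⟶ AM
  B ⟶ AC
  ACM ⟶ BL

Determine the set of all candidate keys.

{B}, {C}

{B}⁺: B→AC adds A, C; BC→L adds L; C→AM adds M → {A, B, C, L, M}.
{C}⁺: C→AM adds A, M; ACM→BL adds B, L → {A, B, C, L, M}.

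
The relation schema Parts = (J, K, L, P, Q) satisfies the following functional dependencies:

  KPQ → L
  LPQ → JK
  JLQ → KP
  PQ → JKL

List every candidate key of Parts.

Attribute Q never appears on the right-hand side of any dependency, so Q must belong to every candidate key.
{Q}⁺ = {Q}, which is not all of the schema, so we must add further attributes.
{P, Q}⁺: PQ→JKL adds J, K, L → {J, K, L, P, Q}. Minimal: {Q}⁺ = {Q}; {P}⁺ = {P} — none reach the full schema.
{J, L, Q}⁺: JLQ→KP adds K, P → {J, K, L, P, Q}. Minimal: {L, Q}⁺ = {L, Q}; {J, Q}⁺ = {J, Q}; {J, L}⁺ = {J, L} — none reach the full schema.

(P, Q); (J, L, Q)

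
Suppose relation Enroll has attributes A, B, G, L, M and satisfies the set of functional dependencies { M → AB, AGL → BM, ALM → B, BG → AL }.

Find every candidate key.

{B, G}, {G, M}, {A, G, L}

Attribute G never appears on the right-hand side of any dependency, so G must belong to every candidate key.
{G}⁺ = {G}, which is not all of the schema, so we must add further attributes.
{B, G}⁺: BG→AL adds A, L; AGL→BM adds M → {A, B, G, L, M}. Minimal: {G}⁺ = {G}; {B}⁺ = {B} — none reach the full schema.
{G, M}⁺: M→AB adds A, B; BG→AL adds L → {A, B, G, L, M}. Minimal: {M}⁺ = {A, B, M}; {G}⁺ = {G} — none reach the full schema.
{A, G, L}⁺: AGL→BM adds B, M → {A, B, G, L, M}. Minimal: {G, L}⁺ = {G, L}; {A, L}⁺ = {A, L}; {A, G}⁺ = {A, G} — none reach the full schema.
Any other superkey contains one of these as a subset, so there are no further candidate keys.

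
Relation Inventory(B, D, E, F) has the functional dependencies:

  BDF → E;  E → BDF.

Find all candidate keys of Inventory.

{E}, {B, D, F}

{E}⁺: E→BDF adds B, D, F → {B, D, E, F}.
{B, D, F}⁺: BDF→E adds E → {B, D, E, F}. Minimal: {D, F}⁺ = {D, F}; {B, F}⁺ = {B, F}; {B, D}⁺ = {B, D} — none reach the full schema.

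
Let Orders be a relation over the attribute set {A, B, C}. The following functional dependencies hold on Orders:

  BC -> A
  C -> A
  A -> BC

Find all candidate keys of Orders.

{A}, {C}

{A}⁺: A→BC adds B, C → {A, B, C}.
{C}⁺: C→A adds A; A→BC adds B → {A, B, C}.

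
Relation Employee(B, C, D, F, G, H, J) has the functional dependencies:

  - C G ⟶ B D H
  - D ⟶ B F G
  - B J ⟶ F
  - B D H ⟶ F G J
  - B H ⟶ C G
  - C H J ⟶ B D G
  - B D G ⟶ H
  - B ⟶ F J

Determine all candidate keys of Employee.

D; BH; CG; CHJ

{D}⁺: D→BFG adds B, F, G; BDG→H adds H; B→FJ adds J; BH→CG adds C → {B, C, D, F, G, H, J}.
{B, H}⁺: BH→CG adds C, G; B→FJ adds F, J; CG→BDH adds D → {B, C, D, F, G, H, J}. Minimal: {H}⁺ = {H}; {B}⁺ = {B, F, J} — none reach the full schema.
{C, G}⁺: CG→BDH adds B, D, H; D→BFG adds F; BDH→FGJ adds J → {B, C, D, F, G, H, J}. Minimal: {G}⁺ = {G}; {C}⁺ = {C} — none reach the full schema.
{C, H, J}⁺: CHJ→BDG adds B, D, G; B→FJ adds F → {B, C, D, F, G, H, J}. Minimal: {H, J}⁺ = {H, J}; {C, J}⁺ = {C, J}; {C, H}⁺ = {C, H} — none reach the full schema.
Any other superkey contains one of these as a subset, so there are no further candidate keys.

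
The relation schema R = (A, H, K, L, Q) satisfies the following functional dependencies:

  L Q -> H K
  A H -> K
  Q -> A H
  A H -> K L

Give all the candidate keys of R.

Q

Attribute Q never appears on the right-hand side of any dependency, so Q must belong to every candidate key.
{Q}⁺ = {A, H, K, L, Q}, which is all of the schema, so {Q} is the only candidate key.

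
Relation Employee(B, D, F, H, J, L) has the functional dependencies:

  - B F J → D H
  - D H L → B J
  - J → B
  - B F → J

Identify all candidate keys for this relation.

Attributes F, L never appear on any right-hand side, so every candidate key must contain {F, L}.
{F, L}⁺ = {F, L}, which is not all of the schema, so we must add further attributes.
{B, F, L}⁺: BF→J adds J; BFJ→DH adds D, H → {B, D, F, H, J, L}. Minimal: {F, L}⁺ = {F, L}; {B, L}⁺ = {B, L}; {B, F}⁺ = {B, D, F, H, J} — none reach the full schema.
{F, J, L}⁺: J→B adds B; BFJ→DH adds D, H → {B, D, F, H, J, L}. Minimal: {J, L}⁺ = {B, J, L}; {F, L}⁺ = {F, L}; {F, J}⁺ = {B, D, F, H, J} — none reach the full schema.
{D, F, H, L}⁺: DHL→BJ adds B, J → {B, D, F, H, J, L}. Minimal: {F, H, L}⁺ = {F, H, L}; {D, H, L}⁺ = {B, D, H, J, L}; {D, F, L}⁺ = {D, F, L}; … — none reach the full schema.
Any other superkey contains one of these as a subset, so there are no further candidate keys.

{B, F, L}, {F, J, L}, {D, F, H, L}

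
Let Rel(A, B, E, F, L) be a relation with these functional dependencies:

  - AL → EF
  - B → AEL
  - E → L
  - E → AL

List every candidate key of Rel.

Attribute B never appears on the right-hand side of any dependency, so B must belong to every candidate key.
{B}⁺ = {A, B, E, F, L}, which is all of the schema, so {B} is the only candidate key.

{B}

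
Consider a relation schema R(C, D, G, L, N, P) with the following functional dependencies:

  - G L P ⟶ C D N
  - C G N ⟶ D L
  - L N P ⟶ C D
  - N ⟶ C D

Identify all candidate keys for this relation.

{G, L, P}, {G, N, P}

Attributes G, P never appear on any right-hand side, so every candidate key must contain {G, P}.
{G, P}⁺ = {G, P}, which is not all of the schema, so we must add further attributes.
{G, L, P}⁺: GLP→CDN adds C, D, N → {C, D, G, L, N, P}. Minimal: {L, P}⁺ = {L, P}; {G, P}⁺ = {G, P}; {G, L}⁺ = {G, L} — none reach the full schema.
{G, N, P}⁺: N→CD adds C, D; CGN→DL adds L → {C, D, G, L, N, P}. Minimal: {N, P}⁺ = {C, D, N, P}; {G, P}⁺ = {G, P}; {G, N}⁺ = {C, D, G, L, N} — none reach the full schema.
Any other superkey contains one of these as a subset, so there are no further candidate keys.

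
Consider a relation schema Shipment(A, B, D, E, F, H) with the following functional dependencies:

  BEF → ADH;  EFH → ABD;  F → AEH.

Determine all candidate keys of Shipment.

(F)

{F}⁺: F→AEH adds A, E, H; EFH→ABD adds B, D → {A, B, D, E, F, H}.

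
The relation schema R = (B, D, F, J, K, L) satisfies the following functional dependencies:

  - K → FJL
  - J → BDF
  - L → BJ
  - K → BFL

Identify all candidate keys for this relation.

Attribute K never appears on the right-hand side of any dependency, so K must belong to every candidate key.
{K}⁺ = {B, D, F, J, K, L}, which is all of the schema, so {K} is the only candidate key.

(K)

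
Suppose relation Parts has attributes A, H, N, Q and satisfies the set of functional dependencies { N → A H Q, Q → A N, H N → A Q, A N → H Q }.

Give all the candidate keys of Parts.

{N}⁺: N→AHQ adds A, H, Q → {A, H, N, Q}.
{Q}⁺: Q→AN adds A, N; AN→HQ adds H → {A, H, N, Q}.
Any other superkey contains one of these as a subset, so there are no further candidate keys.

{N}, {Q}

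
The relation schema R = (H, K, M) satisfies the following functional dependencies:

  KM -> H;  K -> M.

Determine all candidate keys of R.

{K}

Attribute K never appears on the right-hand side of any dependency, so K must belong to every candidate key.
{K}⁺ = {H, K, M}, which is all of the schema, so {K} is the only candidate key.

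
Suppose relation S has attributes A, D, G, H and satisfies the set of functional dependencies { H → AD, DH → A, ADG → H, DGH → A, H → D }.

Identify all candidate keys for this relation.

{G, H}, {A, D, G}

Attribute G never appears on the right-hand side of any dependency, so G must belong to every candidate key.
{G}⁺ = {G}, which is not all of the schema, so we must add further attributes.
{G, H}⁺: H→AD adds A, D → {A, D, G, H}. Minimal: {H}⁺ = {A, D, H}; {G}⁺ = {G} — none reach the full schema.
{A, D, G}⁺: ADG→H adds H → {A, D, G, H}. Minimal: {D, G}⁺ = {D, G}; {A, G}⁺ = {A, G}; {A, D}⁺ = {A, D} — none reach the full schema.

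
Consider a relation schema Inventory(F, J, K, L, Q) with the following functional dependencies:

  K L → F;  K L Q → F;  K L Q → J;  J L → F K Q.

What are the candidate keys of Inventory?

JL, KLQ

{J, L}⁺: JL→FKQ adds F, K, Q → {F, J, K, L, Q}. Minimal: {L}⁺ = {L}; {J}⁺ = {J} — none reach the full schema.
{K, L, Q}⁺: KL→F adds F; KLQ→J adds J → {F, J, K, L, Q}. Minimal: {L, Q}⁺ = {L, Q}; {K, Q}⁺ = {K, Q}; {K, L}⁺ = {F, K, L} — none reach the full schema.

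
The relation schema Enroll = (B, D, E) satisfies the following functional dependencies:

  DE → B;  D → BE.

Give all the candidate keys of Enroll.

Attribute D never appears on the right-hand side of any dependency, so D must belong to every candidate key.
{D}⁺ = {B, D, E}, which is all of the schema, so {D} is the only candidate key.

D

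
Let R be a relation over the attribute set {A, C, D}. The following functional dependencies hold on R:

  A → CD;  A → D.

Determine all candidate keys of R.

{A}

Attribute A never appears on the right-hand side of any dependency, so A must belong to every candidate key.
{A}⁺ = {A, C, D}, which is all of the schema, so {A} is the only candidate key.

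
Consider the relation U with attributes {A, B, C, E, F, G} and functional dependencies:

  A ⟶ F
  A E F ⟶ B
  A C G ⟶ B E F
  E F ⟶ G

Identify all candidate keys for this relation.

ACE, ACG

Attributes A, C never appear on any right-hand side, so every candidate key must contain {A, C}.
{A, C}⁺ = {A, C, F}, which is not all of the schema, so we must add further attributes.
{A, C, E}⁺: A→F adds F; AEF→B adds B; EF→G adds G → {A, B, C, E, F, G}. Minimal: {C, E}⁺ = {C, E}; {A, E}⁺ = {A, B, E, F, G}; {A, C}⁺ = {A, C, F} — none reach the full schema.
{A, C, G}⁺: A→F adds F; ACG→BEF adds B, E → {A, B, C, E, F, G}. Minimal: {C, G}⁺ = {C, G}; {A, G}⁺ = {A, F, G}; {A, C}⁺ = {A, C, F} — none reach the full schema.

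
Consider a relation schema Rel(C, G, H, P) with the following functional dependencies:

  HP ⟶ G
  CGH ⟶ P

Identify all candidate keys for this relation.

CGH; CHP

{C, G, H}⁺: CGH→P adds P → {C, G, H, P}.
{C, H, P}⁺: HP→G adds G → {C, G, H, P}.
Any other superkey contains one of these as a subset, so there are no further candidate keys.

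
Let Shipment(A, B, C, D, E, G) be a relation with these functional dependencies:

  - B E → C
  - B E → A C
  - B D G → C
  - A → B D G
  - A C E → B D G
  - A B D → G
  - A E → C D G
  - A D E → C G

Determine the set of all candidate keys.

Attribute E never appears on the right-hand side of any dependency, so E must belong to every candidate key.
{E}⁺ = {E}, which is not all of the schema, so we must add further attributes.
{A, E}⁺: A→BDG adds B, D, G; AE→CDG adds C → {A, B, C, D, E, G}. Minimal: {E}⁺ = {E}; {A}⁺ = {A, B, C, D, G} — none reach the full schema.
{B, E}⁺: BE→C adds C; BE→AC adds A; A→BDG adds D, G → {A, B, C, D, E, G}. Minimal: {E}⁺ = {E}; {B}⁺ = {B} — none reach the full schema.
Any other superkey contains one of these as a subset, so there are no further candidate keys.

(A, E), (B, E)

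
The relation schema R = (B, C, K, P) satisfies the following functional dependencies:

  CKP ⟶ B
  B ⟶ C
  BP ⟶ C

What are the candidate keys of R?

{B, K, P}; {C, K, P}

Attributes K, P never appear on any right-hand side, so every candidate key must contain {K, P}.
{K, P}⁺ = {K, P}, which is not all of the schema, so we must add further attributes.
{B, K, P}⁺: B→C adds C → {B, C, K, P}. Minimal: {K, P}⁺ = {K, P}; {B, P}⁺ = {B, C, P}; {B, K}⁺ = {B, C, K} — none reach the full schema.
{C, K, P}⁺: CKP→B adds B → {B, C, K, P}. Minimal: {K, P}⁺ = {K, P}; {C, P}⁺ = {C, P}; {C, K}⁺ = {C, K} — none reach the full schema.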